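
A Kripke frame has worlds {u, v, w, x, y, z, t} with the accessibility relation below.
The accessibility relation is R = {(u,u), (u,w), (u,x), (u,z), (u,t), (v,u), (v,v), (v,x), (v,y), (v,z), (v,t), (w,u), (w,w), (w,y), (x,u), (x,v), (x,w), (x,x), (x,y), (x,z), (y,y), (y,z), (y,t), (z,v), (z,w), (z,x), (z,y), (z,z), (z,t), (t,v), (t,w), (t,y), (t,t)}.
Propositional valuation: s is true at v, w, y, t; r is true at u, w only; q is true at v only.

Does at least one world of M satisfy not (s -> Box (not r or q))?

Let φ = not (s -> Box (not r or q)). Evaluate φ at each world:
  u (successors {u, w, x, z, t}): φ is false.
  v (successors {u, v, x, y, z, t}): φ is true.
  w (successors {u, w, y}): φ is true.
  x (successors {u, v, w, x, y, z}): φ is false.
  y (successors {y, z, t}): φ is false.
  z (successors {v, w, x, y, z, t}): φ is false.
  t (successors {v, w, y, t}): φ is true.
Detail at v (witness):
  At v: s -> Box (not r or q) is false, so not (s -> Box (not r or q)) is true.
    At v: s is true, Box (not r or q) is false, so s -> Box (not r or q) is false.
      At v: Box (not r or q) requires not r or q at every successor {u, v, x, y, z, t}.
        not r or q fails at u, so Box (not r or q) is false at v.

Yes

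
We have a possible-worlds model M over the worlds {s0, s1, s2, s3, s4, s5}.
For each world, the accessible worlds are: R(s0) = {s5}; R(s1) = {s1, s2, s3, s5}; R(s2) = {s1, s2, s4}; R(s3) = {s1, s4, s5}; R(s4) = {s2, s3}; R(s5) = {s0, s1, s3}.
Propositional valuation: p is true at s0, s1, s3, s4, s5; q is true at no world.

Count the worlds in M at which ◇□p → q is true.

1

Let φ = ◇□p → q. Evaluate φ at each world:
  s0 (successors {s5}): φ is false.
  s1 (successors {s1, s2, s3, s5}): φ is false.
  s2 (successors {s1, s2, s4}): φ is true.
  s3 (successors {s1, s4, s5}): φ is false.
  s4 (successors {s2, s3}): φ is false.
  s5 (successors {s0, s1, s3}): φ is false.
For instance, at s1:
  At s1: ◇□p is true, q is false, so ◇□p → q is false.
    At s1: ◇□p requires □p at some successor in {s1, s2, s3, s5}.
      □p holds at s3, so ◇□p is true at s1.
Satisfying worlds: {s2}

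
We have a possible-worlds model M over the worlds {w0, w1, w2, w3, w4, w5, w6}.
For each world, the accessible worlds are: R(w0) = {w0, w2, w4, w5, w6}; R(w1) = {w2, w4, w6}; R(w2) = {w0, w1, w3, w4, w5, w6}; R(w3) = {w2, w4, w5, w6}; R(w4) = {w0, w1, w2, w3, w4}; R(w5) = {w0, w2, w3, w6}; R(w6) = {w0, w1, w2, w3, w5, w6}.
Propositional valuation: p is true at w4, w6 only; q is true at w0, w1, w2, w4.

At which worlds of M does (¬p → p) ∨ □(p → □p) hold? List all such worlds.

Let φ = (¬p → p) ∨ □(p → □p). Evaluate φ at each world:
  w0 (successors {w0, w2, w4, w5, w6}): φ is false.
  w1 (successors {w2, w4, w6}): φ is false.
  w2 (successors {w0, w1, w3, w4, w5, w6}): φ is false.
  w3 (successors {w2, w4, w5, w6}): φ is false.
  w4 (successors {w0, w1, w2, w3, w4}): φ is true.
  w5 (successors {w0, w2, w3, w6}): φ is false.
  w6 (successors {w0, w1, w2, w3, w5, w6}): φ is true.
For instance, at w3:
  At w3: ¬p → p is false, □(p → □p) is false, so (¬p → p) ∨ □(p → □p) is false.
    At w3: □(p → □p) requires p → □p at every successor {w2, w4, w5, w6}.
      p → □p fails at w4, so □(p → □p) is false at w3.
Satisfying worlds: {w4, w6}

w4, w6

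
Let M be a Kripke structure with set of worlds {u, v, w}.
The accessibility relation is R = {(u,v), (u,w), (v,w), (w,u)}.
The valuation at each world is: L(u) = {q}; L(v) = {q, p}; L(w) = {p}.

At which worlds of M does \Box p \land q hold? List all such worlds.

Recall that \Box ψ holds at a world iff ψ holds at every accessible world, and \Diamond ψ holds iff ψ holds at some accessible world.
Let φ = \Box p \land q. Evaluate φ at each world:
  u (successors {v, w}): φ is true.
  v (successors {w}): φ is true.
  w (successors {u}): φ is false.
For instance, at u:
  At u: \Box p is true, q is true, so \Box p \land q is true.
    At u: \Box p requires p at every successor {v, w}.
      At v: p is true.
      At w: p is true.
    So \Box p is true at u.
Satisfying worlds: {u, v}

u, v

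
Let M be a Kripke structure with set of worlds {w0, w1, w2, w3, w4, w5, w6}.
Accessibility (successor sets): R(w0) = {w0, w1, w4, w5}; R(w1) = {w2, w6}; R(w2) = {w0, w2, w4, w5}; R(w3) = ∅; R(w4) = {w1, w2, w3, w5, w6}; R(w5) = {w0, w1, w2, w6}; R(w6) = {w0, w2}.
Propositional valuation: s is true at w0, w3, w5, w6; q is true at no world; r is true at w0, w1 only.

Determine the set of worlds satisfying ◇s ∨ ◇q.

w0, w1, w2, w4, w5, w6

Let φ = ◇s ∨ ◇q. Evaluate φ at each world:
  w0 (successors {w0, w1, w4, w5}): φ is true.
  w1 (successors {w2, w6}): φ is true.
  w2 (successors {w0, w2, w4, w5}): φ is true.
  w3 (successors ∅): φ is false.
  w4 (successors {w1, w2, w3, w5, w6}): φ is true.
  w5 (successors {w0, w1, w2, w6}): φ is true.
  w6 (successors {w0, w2}): φ is true.
For instance, at w1:
  At w1: ◇s is true, ◇q is false, so ◇s ∨ ◇q is true.
    At w1: ◇s requires s at some successor in {w2, w6}.
      s holds at w6, so ◇s is true at w1.
    At w1: ◇q requires q at some successor in {w2, w6}.
      At w2: q is false.
      At w6: q is false.
    So ◇q is false at w1.
Satisfying worlds: {w0, w1, w2, w4, w5, w6}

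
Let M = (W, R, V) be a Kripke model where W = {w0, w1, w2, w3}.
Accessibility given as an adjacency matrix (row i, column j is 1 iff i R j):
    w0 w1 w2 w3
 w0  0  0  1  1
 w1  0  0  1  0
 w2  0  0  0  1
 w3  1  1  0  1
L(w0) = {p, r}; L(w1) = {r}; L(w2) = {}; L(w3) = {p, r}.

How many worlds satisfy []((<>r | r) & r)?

Recall that []ψ holds at a world iff ψ holds at every accessible world, and <>ψ holds iff ψ holds at some accessible world.
Let φ = []((<>r | r) & r). Evaluate φ at each world:
  w0 (successors {w2, w3}): φ is false.
  w1 (successors {w2}): φ is false.
  w2 (successors {w3}): φ is true.
  w3 (successors {w0, w1, w3}): φ is true.
For instance, at w2:
  At w2: []((<>r | r) & r) requires (<>r | r) & r at every successor {w3}.
      At w3: <>r | r is true, r is true, so (<>r | r) & r is true.
  So []((<>r | r) & r) is true at w2.
Satisfying worlds: {w2, w3}

2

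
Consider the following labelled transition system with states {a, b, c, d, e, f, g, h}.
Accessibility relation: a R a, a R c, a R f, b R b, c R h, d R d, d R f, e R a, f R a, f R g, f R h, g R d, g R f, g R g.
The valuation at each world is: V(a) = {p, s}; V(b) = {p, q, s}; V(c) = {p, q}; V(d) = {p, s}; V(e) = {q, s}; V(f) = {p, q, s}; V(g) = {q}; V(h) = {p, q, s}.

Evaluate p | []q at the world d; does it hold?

Yes

At d: p is true, []q is false, so p | []q is true.
  At d: []q requires q at every successor {d, f}.
    q fails at d, so []q is false at d.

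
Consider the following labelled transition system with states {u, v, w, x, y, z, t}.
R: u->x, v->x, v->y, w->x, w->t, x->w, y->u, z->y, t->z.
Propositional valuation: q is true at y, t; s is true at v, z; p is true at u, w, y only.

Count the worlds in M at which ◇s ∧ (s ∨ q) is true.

1

Let φ = ◇s ∧ (s ∨ q). Evaluate φ at each world:
  u (successors {x}): φ is false.
  v (successors {x, y}): φ is false.
  w (successors {x, t}): φ is false.
  x (successors {w}): φ is false.
  y (successors {u}): φ is false.
  z (successors {y}): φ is false.
  t (successors {z}): φ is true.
For instance, at w:
  At w: ◇s is false, s ∨ q is false, so ◇s ∧ (s ∨ q) is false.
    At w: ◇s requires s at some successor in {x, t}.
      At x: s is false.
      At t: s is false.
    So ◇s is false at w.
Satisfying worlds: {t}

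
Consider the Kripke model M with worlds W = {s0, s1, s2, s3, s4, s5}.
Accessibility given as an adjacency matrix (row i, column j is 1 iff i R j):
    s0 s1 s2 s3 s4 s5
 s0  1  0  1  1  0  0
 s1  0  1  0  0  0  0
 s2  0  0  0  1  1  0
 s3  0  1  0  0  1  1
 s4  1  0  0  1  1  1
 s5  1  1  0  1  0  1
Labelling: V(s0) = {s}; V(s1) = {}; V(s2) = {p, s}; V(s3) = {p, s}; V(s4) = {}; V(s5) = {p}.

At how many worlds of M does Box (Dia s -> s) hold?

2

Let φ = Box (Dia s -> s). Evaluate φ at each world:
  s0 (successors {s0, s2, s3}): φ is true.
  s1 (successors {s1}): φ is true.
  s2 (successors {s3, s4}): φ is false.
  s3 (successors {s1, s4, s5}): φ is false.
  s4 (successors {s0, s3, s4, s5}): φ is false.
  s5 (successors {s0, s1, s3, s5}): φ is false.
For instance, at s3:
  At s3: Box (Dia s -> s) requires Dia s -> s at every successor {s1, s4, s5}.
    Dia s -> s fails at s4, so Box (Dia s -> s) is false at s3.
      At s4: Dia s is true, s is false, so Dia s -> s is false.
Satisfying worlds: {s0, s1}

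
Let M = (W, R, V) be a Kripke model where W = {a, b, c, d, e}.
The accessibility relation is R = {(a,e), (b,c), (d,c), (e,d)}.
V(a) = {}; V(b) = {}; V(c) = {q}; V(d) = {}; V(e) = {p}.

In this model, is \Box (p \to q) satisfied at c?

At c: no accessible worlds, so \Box (p \to q) holds vacuously.

Yes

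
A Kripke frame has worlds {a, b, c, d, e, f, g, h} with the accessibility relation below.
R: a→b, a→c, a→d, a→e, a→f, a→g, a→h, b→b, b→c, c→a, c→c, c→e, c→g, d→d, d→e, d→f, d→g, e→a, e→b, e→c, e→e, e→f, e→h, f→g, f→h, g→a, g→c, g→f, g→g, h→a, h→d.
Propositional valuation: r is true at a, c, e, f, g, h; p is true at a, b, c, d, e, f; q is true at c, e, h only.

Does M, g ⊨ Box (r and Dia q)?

At g: Box (r and Dia q) requires r and Dia q at every successor {a, c, f, g}.
  At a: r and Dia q is true.
  At c: r and Dia q is true.
  At f: r and Dia q is true.
  At g: r and Dia q is true.
So Box (r and Dia q) is true at g.

Yes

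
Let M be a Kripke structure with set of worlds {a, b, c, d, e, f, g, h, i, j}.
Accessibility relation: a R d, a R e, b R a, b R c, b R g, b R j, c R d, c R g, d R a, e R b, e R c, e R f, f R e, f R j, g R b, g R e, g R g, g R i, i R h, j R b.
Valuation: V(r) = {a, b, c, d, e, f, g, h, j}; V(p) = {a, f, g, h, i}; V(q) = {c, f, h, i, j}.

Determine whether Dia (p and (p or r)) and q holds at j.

No

Recall that Dia ψ holds at a world iff ψ holds at some accessible world.
At j: Dia (p and (p or r)) is false, q is true, so Dia (p and (p or r)) and q is false.
  At j: Dia (p and (p or r)) requires p and (p or r) at some successor in {b}.
    At b: p and (p or r) is false.
  So Dia (p and (p or r)) is false at j.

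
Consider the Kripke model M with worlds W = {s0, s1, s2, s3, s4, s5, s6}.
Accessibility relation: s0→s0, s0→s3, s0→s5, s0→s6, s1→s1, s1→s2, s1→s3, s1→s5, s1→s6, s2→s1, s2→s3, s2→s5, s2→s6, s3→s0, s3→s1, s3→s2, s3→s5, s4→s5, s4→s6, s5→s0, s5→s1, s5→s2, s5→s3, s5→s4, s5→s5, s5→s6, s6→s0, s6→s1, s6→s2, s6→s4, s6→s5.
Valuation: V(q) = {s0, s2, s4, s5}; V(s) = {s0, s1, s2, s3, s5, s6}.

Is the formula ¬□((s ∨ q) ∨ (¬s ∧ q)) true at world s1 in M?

At s1: □((s ∨ q) ∨ (¬s ∧ q)) is true, so ¬□((s ∨ q) ∨ (¬s ∧ q)) is false.
  At s1: □((s ∨ q) ∨ (¬s ∧ q)) requires (s ∨ q) ∨ (¬s ∧ q) at every successor {s1, s2, s3, s5, s6}.
    At s1: (s ∨ q) ∨ (¬s ∧ q) is true.
    At s2: (s ∨ q) ∨ (¬s ∧ q) is true.
    At s3: (s ∨ q) ∨ (¬s ∧ q) is true.
    At s5: (s ∨ q) ∨ (¬s ∧ q) is true.
    At s6: (s ∨ q) ∨ (¬s ∧ q) is true.
  So □((s ∨ q) ∨ (¬s ∧ q)) is true at s1.

No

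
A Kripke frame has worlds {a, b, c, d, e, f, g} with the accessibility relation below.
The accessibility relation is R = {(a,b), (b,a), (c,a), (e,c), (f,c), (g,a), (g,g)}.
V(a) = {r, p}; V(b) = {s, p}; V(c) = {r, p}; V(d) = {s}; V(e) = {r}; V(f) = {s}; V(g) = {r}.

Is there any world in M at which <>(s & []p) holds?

Yes

Let φ = <>(s & []p). Evaluate φ at each world:
  a (successors {b}): φ is true.
  b (successors {a}): φ is false.
  c (successors {a}): φ is false.
  d (successors ∅): φ is false.
  e (successors {c}): φ is false.
  f (successors {c}): φ is false.
  g (successors {a, g}): φ is false.
Detail at a (witness):
  At a: <>(s & []p) requires s & []p at some successor in {b}.
    s & []p holds at b, so <>(s & []p) is true at a.
      At b: s is true, []p is true, so s & []p is true.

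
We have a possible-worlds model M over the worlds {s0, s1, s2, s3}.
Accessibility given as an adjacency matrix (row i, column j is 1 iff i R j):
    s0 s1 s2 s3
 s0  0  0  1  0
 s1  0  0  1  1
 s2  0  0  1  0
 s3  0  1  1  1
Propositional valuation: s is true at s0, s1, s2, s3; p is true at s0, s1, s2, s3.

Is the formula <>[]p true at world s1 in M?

Yes

Recall that []ψ holds at a world iff ψ holds at every accessible world, and <>ψ holds iff ψ holds at some accessible world.
At s1: <>[]p requires []p at some successor in {s2, s3}.
  []p holds at s2, so <>[]p is true at s1.
    At s2: []p requires p at every successor {s2}.
      At s2: p is true.
    So []p is true at s2.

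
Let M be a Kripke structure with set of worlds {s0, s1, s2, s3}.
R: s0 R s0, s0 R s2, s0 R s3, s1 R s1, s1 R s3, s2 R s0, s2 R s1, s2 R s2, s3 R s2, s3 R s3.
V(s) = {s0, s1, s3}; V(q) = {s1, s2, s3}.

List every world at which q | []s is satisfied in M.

Let φ = q | []s. Evaluate φ at each world:
  s0 (successors {s0, s2, s3}): φ is false.
  s1 (successors {s1, s3}): φ is true.
  s2 (successors {s0, s1, s2}): φ is true.
  s3 (successors {s2, s3}): φ is true.
For instance, at s3:
  At s3: q is true, []s is false, so q | []s is true.
    At s3: []s requires s at every successor {s2, s3}.
      s fails at s2, so []s is false at s3.
Satisfying worlds: {s1, s2, s3}

s1, s2, s3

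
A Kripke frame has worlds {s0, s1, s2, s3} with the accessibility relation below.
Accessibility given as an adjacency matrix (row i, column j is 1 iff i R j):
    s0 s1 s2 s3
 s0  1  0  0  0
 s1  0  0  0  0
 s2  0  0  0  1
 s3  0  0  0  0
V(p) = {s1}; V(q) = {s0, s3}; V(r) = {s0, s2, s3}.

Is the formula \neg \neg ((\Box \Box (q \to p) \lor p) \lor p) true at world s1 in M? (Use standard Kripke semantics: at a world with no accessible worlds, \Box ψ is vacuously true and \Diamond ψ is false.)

Yes

At s1: \neg ((\Box \Box (q \to p) \lor p) \lor p) is false, so \neg \neg ((\Box \Box (q \to p) \lor p) \lor p) is true.
  At s1: (\Box \Box (q \to p) \lor p) \lor p is true, so \neg ((\Box \Box (q \to p) \lor p) \lor p) is false.
    At s1: \Box \Box (q \to p) \lor p is true, p is true, so (\Box \Box (q \to p) \lor p) \lor p is true.
      At s1: \Box \Box (q \to p) is true, p is true, so \Box \Box (q \to p) \lor p is true.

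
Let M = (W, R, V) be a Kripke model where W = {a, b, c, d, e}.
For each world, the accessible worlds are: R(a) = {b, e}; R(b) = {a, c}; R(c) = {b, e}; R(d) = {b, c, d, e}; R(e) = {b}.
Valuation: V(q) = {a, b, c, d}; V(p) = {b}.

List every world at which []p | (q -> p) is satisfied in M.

b, e

Let φ = []p | (q -> p). Evaluate φ at each world:
  a (successors {b, e}): φ is false.
  b (successors {a, c}): φ is true.
  c (successors {b, e}): φ is false.
  d (successors {b, c, d, e}): φ is false.
  e (successors {b}): φ is true.
For instance, at b:
  At b: []p is false, q -> p is true, so []p | (q -> p) is true.
    At b: []p requires p at every successor {a, c}.
      p fails at a, so []p is false at b.
Satisfying worlds: {b, e}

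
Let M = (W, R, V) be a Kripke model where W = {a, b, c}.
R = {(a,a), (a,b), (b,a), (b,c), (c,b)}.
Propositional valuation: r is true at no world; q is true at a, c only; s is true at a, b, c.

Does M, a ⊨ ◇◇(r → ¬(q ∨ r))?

Yes

Recall that ◇ψ holds at a world iff ψ holds at some accessible world.
At a: ◇◇(r → ¬(q ∨ r)) requires ◇(r → ¬(q ∨ r)) at some successor in {a, b}.
  ◇(r → ¬(q ∨ r)) holds at a, so ◇◇(r → ¬(q ∨ r)) is true at a.
    At a: ◇(r → ¬(q ∨ r)) requires r → ¬(q ∨ r) at some successor in {a, b}.
      r → ¬(q ∨ r) holds at a, so ◇(r → ¬(q ∨ r)) is true at a.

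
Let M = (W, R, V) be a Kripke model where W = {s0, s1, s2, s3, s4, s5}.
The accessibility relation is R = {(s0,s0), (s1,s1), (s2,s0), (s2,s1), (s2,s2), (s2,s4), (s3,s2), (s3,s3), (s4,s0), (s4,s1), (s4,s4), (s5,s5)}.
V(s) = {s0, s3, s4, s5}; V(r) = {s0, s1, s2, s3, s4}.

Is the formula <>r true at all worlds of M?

Let φ = <>r. Evaluate φ at each world:
  s0 (successors {s0}): φ is true.
  s1 (successors {s1}): φ is true.
  s2 (successors {s0, s1, s2, s4}): φ is true.
  s3 (successors {s2, s3}): φ is true.
  s4 (successors {s0, s1, s4}): φ is true.
  s5 (successors {s5}): φ is false.
Detail at s5 (counterexample):
  At s5: <>r requires r at some successor in {s5}.
    At s5: r is false.
  So <>r is false at s5.

No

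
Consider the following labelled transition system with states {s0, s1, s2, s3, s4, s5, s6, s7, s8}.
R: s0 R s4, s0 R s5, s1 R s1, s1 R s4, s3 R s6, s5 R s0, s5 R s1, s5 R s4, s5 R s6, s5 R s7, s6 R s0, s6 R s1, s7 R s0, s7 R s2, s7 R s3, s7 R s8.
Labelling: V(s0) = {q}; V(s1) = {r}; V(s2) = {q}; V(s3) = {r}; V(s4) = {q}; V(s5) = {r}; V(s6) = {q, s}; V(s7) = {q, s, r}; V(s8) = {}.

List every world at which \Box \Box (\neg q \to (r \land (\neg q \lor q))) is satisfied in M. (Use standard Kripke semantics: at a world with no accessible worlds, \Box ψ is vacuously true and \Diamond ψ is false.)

Let φ = \Box \Box (\neg q \to (r \land (\neg q \lor q))). Evaluate φ at each world:
  s0 (successors {s4, s5}): φ is true.
  s1 (successors {s1, s4}): φ is true.
  s2 (successors ∅): φ is true.
  s3 (successors {s6}): φ is true.
  s4 (successors ∅): φ is true.
  s5 (successors {s0, s1, s4, s6, s7}): φ is false.
  s6 (successors {s0, s1}): φ is true.
  s7 (successors {s0, s2, s3, s8}): φ is true.
  s8 (successors ∅): φ is true.
For instance, at s5:
  At s5: \Box \Box (\neg q \to (r \land (\neg q \lor q))) requires \Box (\neg q \to (r \land (\neg q \lor q))) at every successor {s0, s1, s4, s6, s7}.
    \Box (\neg q \to (r \land (\neg q \lor q))) fails at s7, so \Box \Box (\neg q \to (r \land (\neg q \lor q))) is false at s5.
      At s7: \Box (\neg q \to (r \land (\neg q \lor q))) requires \neg q \to (r \land (\neg q \lor q)) at every successor {s0, s2, s3, s8}.
        \neg q \to (r \land (\neg q \lor q)) fails at s8, so \Box (\neg q \to (r \land (\neg q \lor q))) is false at s7.
Satisfying worlds: {s0, s1, s2, s3, s4, s6, s7, s8}

s0, s1, s2, s3, s4, s6, s7, s8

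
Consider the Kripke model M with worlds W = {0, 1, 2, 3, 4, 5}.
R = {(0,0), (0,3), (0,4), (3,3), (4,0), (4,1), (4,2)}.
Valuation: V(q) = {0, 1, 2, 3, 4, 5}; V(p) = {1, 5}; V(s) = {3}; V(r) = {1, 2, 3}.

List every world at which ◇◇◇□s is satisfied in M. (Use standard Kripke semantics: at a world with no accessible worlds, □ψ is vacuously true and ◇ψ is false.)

Let φ = ◇◇◇□s. Evaluate φ at each world:
  0 (successors {0, 3, 4}): φ is true.
  1 (successors ∅): φ is false.
  2 (successors ∅): φ is false.
  3 (successors {3}): φ is true.
  4 (successors {0, 1, 2}): φ is true.
  5 (successors ∅): φ is false.
For instance, at 3:
  At 3: ◇◇◇□s requires ◇◇□s at some successor in {3}.
    ◇◇□s holds at 3, so ◇◇◇□s is true at 3.
      At 3: ◇◇□s requires ◇□s at some successor in {3}.
        ◇□s holds at 3, so ◇◇□s is true at 3.
Satisfying worlds: {0, 3, 4}

0, 3, 4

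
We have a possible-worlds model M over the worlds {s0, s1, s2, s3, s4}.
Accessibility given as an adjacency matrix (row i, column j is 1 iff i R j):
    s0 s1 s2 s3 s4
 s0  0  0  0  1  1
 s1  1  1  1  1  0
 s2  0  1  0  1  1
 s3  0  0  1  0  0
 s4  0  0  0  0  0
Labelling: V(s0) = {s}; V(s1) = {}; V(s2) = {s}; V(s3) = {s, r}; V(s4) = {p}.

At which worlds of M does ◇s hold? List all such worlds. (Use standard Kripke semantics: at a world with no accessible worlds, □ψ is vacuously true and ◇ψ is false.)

Recall that ◇ψ holds at a world iff ψ holds at some accessible world.
Let φ = ◇s. Evaluate φ at each world:
  s0 (successors {s3, s4}): φ is true.
  s1 (successors {s0, s1, s2, s3}): φ is true.
  s2 (successors {s1, s3, s4}): φ is true.
  s3 (successors {s2}): φ is true.
  s4 (successors ∅): φ is false.
For instance, at s1:
  At s1: ◇s requires s at some successor in {s0, s1, s2, s3}.
    s holds at s0, so ◇s is true at s1.
Satisfying worlds: {s0, s1, s2, s3}

s0, s1, s2, s3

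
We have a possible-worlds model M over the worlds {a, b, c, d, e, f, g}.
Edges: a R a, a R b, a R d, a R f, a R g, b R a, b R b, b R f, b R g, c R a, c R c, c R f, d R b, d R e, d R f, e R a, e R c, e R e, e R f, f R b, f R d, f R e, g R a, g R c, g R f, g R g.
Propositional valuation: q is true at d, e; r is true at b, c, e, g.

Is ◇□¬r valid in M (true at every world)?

Let φ = ◇□¬r. Evaluate φ at each world:
  a (successors {a, b, d, f, g}): φ is false.
  b (successors {a, b, f, g}): φ is false.
  c (successors {a, c, f}): φ is false.
  d (successors {b, e, f}): φ is false.
  e (successors {a, c, e, f}): φ is false.
  f (successors {b, d, e}): φ is false.
  g (successors {a, c, f, g}): φ is false.
Detail at a (counterexample):
  At a: ◇□¬r requires □¬r at some successor in {a, b, d, f, g}.
    At a: □¬r is false.
    At b: □¬r is false.
    At d: □¬r is false.
    At f: □¬r is false.
    At g: □¬r is false.
  So ◇□¬r is false at a.

No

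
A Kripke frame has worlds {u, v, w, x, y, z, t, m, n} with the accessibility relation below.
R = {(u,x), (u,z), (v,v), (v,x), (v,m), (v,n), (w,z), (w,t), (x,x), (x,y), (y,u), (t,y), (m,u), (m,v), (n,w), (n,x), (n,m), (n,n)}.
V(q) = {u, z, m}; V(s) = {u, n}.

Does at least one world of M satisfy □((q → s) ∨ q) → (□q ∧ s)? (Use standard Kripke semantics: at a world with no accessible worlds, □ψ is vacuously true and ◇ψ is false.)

No

Let φ = □((q → s) ∨ q) → (□q ∧ s). Evaluate φ at each world:
  u (successors {x, z}): φ is false.
  v (successors {v, x, m, n}): φ is false.
  w (successors {z, t}): φ is false.
  x (successors {x, y}): φ is false.
  y (successors {u}): φ is false.
  z (successors ∅): φ is false.
  t (successors {y}): φ is false.
  m (successors {u, v}): φ is false.
  n (successors {w, x, m, n}): φ is false.
For instance, at m:
  At m: □((q → s) ∨ q) is true, □q ∧ s is false, so □((q → s) ∨ q) → (□q ∧ s) is false.
    At m: □((q → s) ∨ q) requires (q → s) ∨ q at every successor {u, v}.
      At u: (q → s) ∨ q is true.
      At v: (q → s) ∨ q is true.
    So □((q → s) ∨ q) is true at m.
    At m: □q is false, s is false, so □q ∧ s is false.
      At m: □q requires q at every successor {u, v}.
        q fails at v, so □q is false at m.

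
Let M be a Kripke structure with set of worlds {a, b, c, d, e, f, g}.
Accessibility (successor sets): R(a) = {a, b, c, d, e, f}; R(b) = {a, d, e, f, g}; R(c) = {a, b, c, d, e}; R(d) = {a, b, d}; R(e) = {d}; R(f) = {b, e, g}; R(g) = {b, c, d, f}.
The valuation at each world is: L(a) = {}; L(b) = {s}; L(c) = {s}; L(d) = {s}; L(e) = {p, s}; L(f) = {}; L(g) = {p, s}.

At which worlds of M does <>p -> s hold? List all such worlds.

b, c, d, e, g

Let φ = <>p -> s. Evaluate φ at each world:
  a (successors {a, b, c, d, e, f}): φ is false.
  b (successors {a, d, e, f, g}): φ is true.
  c (successors {a, b, c, d, e}): φ is true.
  d (successors {a, b, d}): φ is true.
  e (successors {d}): φ is true.
  f (successors {b, e, g}): φ is false.
  g (successors {b, c, d, f}): φ is true.
For instance, at a:
  At a: <>p is true, s is false, so <>p -> s is false.
    At a: <>p requires p at some successor in {a, b, c, d, e, f}.
      p holds at e, so <>p is true at a.
Satisfying worlds: {b, c, d, e, g}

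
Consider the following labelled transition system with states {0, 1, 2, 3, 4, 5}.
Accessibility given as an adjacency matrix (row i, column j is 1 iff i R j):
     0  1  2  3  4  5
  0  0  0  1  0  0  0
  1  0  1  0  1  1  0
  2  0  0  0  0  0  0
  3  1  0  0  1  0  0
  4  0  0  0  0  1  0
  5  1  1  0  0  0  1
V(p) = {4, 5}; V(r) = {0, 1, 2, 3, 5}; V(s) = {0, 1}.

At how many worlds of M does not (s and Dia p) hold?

5

Recall that Dia ψ holds at a world iff ψ holds at some accessible world.
Let φ = not (s and Dia p). Evaluate φ at each world:
  0 (successors {2}): φ is true.
  1 (successors {1, 3, 4}): φ is false.
  2 (successors ∅): φ is true.
  3 (successors {0, 3}): φ is true.
  4 (successors {4}): φ is true.
  5 (successors {0, 1, 5}): φ is true.
For instance, at 4:
  At 4: s and Dia p is false, so not (s and Dia p) is true.
    At 4: s is false, Dia p is true, so s and Dia p is false.
      At 4: Dia p requires p at some successor in {4}.
        p holds at 4, so Dia p is true at 4.
Satisfying worlds: {0, 2, 3, 4, 5}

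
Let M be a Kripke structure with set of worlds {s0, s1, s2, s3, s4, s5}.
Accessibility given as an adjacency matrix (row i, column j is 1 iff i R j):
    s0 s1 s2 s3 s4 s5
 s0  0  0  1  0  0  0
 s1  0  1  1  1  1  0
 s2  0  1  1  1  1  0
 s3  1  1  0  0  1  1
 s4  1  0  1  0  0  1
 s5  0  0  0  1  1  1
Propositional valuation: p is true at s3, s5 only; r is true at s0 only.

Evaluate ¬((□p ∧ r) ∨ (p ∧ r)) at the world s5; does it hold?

Yes

At s5: (□p ∧ r) ∨ (p ∧ r) is false, so ¬((□p ∧ r) ∨ (p ∧ r)) is true.
  At s5: □p ∧ r is false, p ∧ r is false, so (□p ∧ r) ∨ (p ∧ r) is false.
    At s5: □p is false, r is false, so □p ∧ r is false.
      At s5: □p requires p at every successor {s3, s4, s5}.
        p fails at s4, so □p is false at s5.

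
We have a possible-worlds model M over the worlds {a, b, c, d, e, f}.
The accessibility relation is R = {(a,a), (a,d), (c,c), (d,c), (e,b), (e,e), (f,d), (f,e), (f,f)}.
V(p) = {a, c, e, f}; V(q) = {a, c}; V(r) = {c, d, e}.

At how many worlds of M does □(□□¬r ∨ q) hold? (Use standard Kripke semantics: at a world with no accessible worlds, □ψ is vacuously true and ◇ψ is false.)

3

Let φ = □(□□¬r ∨ q). Evaluate φ at each world:
  a (successors {a, d}): φ is false.
  b (successors ∅): φ is true.
  c (successors {c}): φ is true.
  d (successors {c}): φ is true.
  e (successors {b, e}): φ is false.
  f (successors {d, e, f}): φ is false.
For instance, at d:
  At d: □(□□¬r ∨ q) requires □□¬r ∨ q at every successor {c}.
      At c: □□¬r is false, q is true, so □□¬r ∨ q is true.
  So □(□□¬r ∨ q) is true at d.
Satisfying worlds: {b, c, d}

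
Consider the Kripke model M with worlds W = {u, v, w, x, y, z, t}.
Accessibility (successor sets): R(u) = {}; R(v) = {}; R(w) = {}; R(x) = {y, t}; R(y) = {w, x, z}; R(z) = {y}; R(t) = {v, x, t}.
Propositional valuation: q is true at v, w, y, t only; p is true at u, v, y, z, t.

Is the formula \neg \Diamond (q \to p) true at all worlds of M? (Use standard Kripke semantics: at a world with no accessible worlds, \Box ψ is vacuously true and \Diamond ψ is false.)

Let φ = \neg \Diamond (q \to p). Evaluate φ at each world:
  u (successors ∅): φ is true.
  v (successors ∅): φ is true.
  w (successors ∅): φ is true.
  x (successors {y, t}): φ is false.
  y (successors {w, x, z}): φ is false.
  z (successors {y}): φ is false.
  t (successors {v, x, t}): φ is false.
Detail at x (counterexample):
  At x: \Diamond (q \to p) is true, so \neg \Diamond (q \to p) is false.
    At x: \Diamond (q \to p) requires q \to p at some successor in {y, t}.
      q \to p holds at y, so \Diamond (q \to p) is true at x.

No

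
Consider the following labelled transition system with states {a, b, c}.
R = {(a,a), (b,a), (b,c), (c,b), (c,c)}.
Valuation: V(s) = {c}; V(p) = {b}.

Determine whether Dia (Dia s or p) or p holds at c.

Yes

Recall that Dia ψ holds at a world iff ψ holds at some accessible world.
At c: Dia (Dia s or p) is true, p is false, so Dia (Dia s or p) or p is true.
  At c: Dia (Dia s or p) requires Dia s or p at some successor in {b, c}.
    Dia s or p holds at b, so Dia (Dia s or p) is true at c.
      At b: Dia s is true, p is true, so Dia s or p is true.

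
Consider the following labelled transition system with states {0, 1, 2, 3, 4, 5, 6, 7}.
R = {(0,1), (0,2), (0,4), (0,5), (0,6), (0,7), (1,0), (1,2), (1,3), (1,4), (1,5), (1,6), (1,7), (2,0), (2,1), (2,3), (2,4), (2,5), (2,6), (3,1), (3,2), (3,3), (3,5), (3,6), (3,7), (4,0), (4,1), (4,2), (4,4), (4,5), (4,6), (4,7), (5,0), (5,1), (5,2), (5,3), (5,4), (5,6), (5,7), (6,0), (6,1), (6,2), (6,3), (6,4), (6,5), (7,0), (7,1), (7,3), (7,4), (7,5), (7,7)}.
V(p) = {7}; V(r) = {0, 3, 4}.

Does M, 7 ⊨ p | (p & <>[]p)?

Yes

At 7: p is true, p & <>[]p is false, so p | (p & <>[]p) is true.
  At 7: p is true, <>[]p is false, so p & <>[]p is false.
    At 7: <>[]p requires []p at some successor in {0, 1, 3, 4, 5, 7}.
      At 0: []p is false.
      At 1: []p is false.
      At 3: []p is false.
      At 4: []p is false.
      At 5: []p is false.
      At 7: []p is false.
    So <>[]p is false at 7.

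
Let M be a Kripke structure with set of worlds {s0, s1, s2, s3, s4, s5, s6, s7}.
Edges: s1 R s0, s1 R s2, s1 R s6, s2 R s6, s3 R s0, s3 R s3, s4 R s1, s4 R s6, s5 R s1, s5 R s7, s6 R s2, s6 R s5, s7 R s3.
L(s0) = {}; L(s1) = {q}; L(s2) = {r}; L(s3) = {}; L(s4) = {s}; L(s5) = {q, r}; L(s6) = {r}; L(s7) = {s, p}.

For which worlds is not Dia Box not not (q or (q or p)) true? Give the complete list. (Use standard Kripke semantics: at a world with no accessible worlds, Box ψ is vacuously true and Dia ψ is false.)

s0, s2, s4, s5, s7

Let φ = not Dia Box not not (q or (q or p)). Evaluate φ at each world:
  s0 (successors ∅): φ is true.
  s1 (successors {s0, s2, s6}): φ is false.
  s2 (successors {s6}): φ is true.
  s3 (successors {s0, s3}): φ is false.
  s4 (successors {s1, s6}): φ is true.
  s5 (successors {s1, s7}): φ is true.
  s6 (successors {s2, s5}): φ is false.
  s7 (successors {s3}): φ is true.
For instance, at s6:
  At s6: Dia Box not not (q or (q or p)) is true, so not Dia Box not not (q or (q or p)) is false.
    At s6: Dia Box not not (q or (q or p)) requires Box not not (q or (q or p)) at some successor in {s2, s5}.
      Box not not (q or (q or p)) holds at s5, so Dia Box not not (q or (q or p)) is true at s6.
Satisfying worlds: {s0, s2, s4, s5, s7}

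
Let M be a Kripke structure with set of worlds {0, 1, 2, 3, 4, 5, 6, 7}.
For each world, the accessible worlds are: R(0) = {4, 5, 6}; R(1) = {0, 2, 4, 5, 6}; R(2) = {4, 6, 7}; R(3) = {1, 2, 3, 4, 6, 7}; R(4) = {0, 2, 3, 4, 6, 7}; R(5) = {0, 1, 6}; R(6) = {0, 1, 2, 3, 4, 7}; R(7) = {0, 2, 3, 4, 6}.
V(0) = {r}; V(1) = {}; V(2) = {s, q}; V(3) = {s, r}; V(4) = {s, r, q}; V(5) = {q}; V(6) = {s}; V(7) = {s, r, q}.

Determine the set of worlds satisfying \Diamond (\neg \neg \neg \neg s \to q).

0, 1, 2, 3, 4, 5, 6, 7

Let φ = \Diamond (\neg \neg \neg \neg s \to q). Evaluate φ at each world:
  0 (successors {4, 5, 6}): φ is true.
  1 (successors {0, 2, 4, 5, 6}): φ is true.
  2 (successors {4, 6, 7}): φ is true.
  3 (successors {1, 2, 3, 4, 6, 7}): φ is true.
  4 (successors {0, 2, 3, 4, 6, 7}): φ is true.
  5 (successors {0, 1, 6}): φ is true.
  6 (successors {0, 1, 2, 3, 4, 7}): φ is true.
  7 (successors {0, 2, 3, 4, 6}): φ is true.
For instance, at 1:
  At 1: \Diamond (\neg \neg \neg \neg s \to q) requires \neg \neg \neg \neg s \to q at some successor in {0, 2, 4, 5, 6}.
    \neg \neg \neg \neg s \to q holds at 0, so \Diamond (\neg \neg \neg \neg s \to q) is true at 1.
Satisfying worlds: {0, 1, 2, 3, 4, 5, 6, 7}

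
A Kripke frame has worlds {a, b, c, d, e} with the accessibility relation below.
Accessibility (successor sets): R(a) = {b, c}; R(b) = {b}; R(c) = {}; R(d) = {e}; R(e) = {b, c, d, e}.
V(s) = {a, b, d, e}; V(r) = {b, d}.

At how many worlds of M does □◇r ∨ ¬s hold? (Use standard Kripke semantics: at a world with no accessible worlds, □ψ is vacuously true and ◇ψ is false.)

3

Recall that □ψ holds at a world iff ψ holds at every accessible world, and ◇ψ holds iff ψ holds at some accessible world.
Let φ = □◇r ∨ ¬s. Evaluate φ at each world:
  a (successors {b, c}): φ is false.
  b (successors {b}): φ is true.
  c (successors ∅): φ is true.
  d (successors {e}): φ is true.
  e (successors {b, c, d, e}): φ is false.
For instance, at e:
  At e: □◇r is false, ¬s is false, so □◇r ∨ ¬s is false.
    At e: □◇r requires ◇r at every successor {b, c, d, e}.
      ◇r fails at c, so □◇r is false at e.
Satisfying worlds: {b, c, d}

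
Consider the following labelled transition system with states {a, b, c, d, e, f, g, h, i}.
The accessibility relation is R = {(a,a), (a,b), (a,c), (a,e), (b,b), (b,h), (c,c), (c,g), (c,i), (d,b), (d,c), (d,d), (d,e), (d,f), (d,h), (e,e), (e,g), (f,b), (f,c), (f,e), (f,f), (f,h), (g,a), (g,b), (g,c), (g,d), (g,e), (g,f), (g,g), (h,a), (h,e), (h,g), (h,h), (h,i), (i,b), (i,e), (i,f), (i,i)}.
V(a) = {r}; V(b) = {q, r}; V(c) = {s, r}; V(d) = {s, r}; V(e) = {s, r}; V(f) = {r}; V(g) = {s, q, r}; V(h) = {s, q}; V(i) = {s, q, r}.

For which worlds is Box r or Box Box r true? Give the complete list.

a, c, e, g, i

Let φ = Box r or Box Box r. Evaluate φ at each world:
  a (successors {a, b, c, e}): φ is true.
  b (successors {b, h}): φ is false.
  c (successors {c, g, i}): φ is true.
  d (successors {b, c, d, e, f, h}): φ is false.
  e (successors {e, g}): φ is true.
  f (successors {b, c, e, f, h}): φ is false.
  g (successors {a, b, c, d, e, f, g}): φ is true.
  h (successors {a, e, g, h, i}): φ is false.
  i (successors {b, e, f, i}): φ is true.
For instance, at i:
  At i: Box r is true, Box Box r is false, so Box r or Box Box r is true.
    At i: Box r requires r at every successor {b, e, f, i}.
      At b: r is true.
      At e: r is true.
      At f: r is true.
      At i: r is true.
    So Box r is true at i.
    At i: Box Box r requires Box r at every successor {b, e, f, i}.
      Box r fails at b, so Box Box r is false at i.
Satisfying worlds: {a, c, e, g, i}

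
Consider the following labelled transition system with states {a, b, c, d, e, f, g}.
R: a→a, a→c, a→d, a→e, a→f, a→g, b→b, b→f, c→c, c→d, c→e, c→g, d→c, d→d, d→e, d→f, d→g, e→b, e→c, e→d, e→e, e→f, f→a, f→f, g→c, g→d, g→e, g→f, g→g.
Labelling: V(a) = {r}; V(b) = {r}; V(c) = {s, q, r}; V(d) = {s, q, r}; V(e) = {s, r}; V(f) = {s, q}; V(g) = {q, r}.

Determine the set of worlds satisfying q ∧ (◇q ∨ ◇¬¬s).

Recall that ◇ψ holds at a world iff ψ holds at some accessible world.
Let φ = q ∧ (◇q ∨ ◇¬¬s). Evaluate φ at each world:
  a (successors {a, c, d, e, f, g}): φ is false.
  b (successors {b, f}): φ is false.
  c (successors {c, d, e, g}): φ is true.
  d (successors {c, d, e, f, g}): φ is true.
  e (successors {b, c, d, e, f}): φ is false.
  f (successors {a, f}): φ is true.
  g (successors {c, d, e, f, g}): φ is true.
For instance, at c:
  At c: q is true, ◇q ∨ ◇¬¬s is true, so q ∧ (◇q ∨ ◇¬¬s) is true.
    At c: ◇q is true, ◇¬¬s is true, so ◇q ∨ ◇¬¬s is true.
      At c: ◇q requires q at some successor in {c, d, e, g}.
        q holds at c, so ◇q is true at c.
      At c: ◇¬¬s requires ¬¬s at some successor in {c, d, e, g}.
        ¬¬s holds at c, so ◇¬¬s is true at c.
Satisfying worlds: {c, d, f, g}

c, d, f, g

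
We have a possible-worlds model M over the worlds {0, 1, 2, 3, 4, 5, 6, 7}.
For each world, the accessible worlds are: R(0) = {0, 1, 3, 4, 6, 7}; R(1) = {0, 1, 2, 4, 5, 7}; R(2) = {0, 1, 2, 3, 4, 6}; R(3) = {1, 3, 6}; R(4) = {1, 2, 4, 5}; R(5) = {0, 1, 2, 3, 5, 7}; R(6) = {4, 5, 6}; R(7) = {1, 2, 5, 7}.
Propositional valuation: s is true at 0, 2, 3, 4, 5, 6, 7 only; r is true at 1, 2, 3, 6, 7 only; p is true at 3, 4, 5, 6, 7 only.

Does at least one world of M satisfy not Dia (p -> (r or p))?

No

Let φ = not Dia (p -> (r or p)). Evaluate φ at each world:
  0 (successors {0, 1, 3, 4, 6, 7}): φ is false.
  1 (successors {0, 1, 2, 4, 5, 7}): φ is false.
  2 (successors {0, 1, 2, 3, 4, 6}): φ is false.
  3 (successors {1, 3, 6}): φ is false.
  4 (successors {1, 2, 4, 5}): φ is false.
  5 (successors {0, 1, 2, 3, 5, 7}): φ is false.
  6 (successors {4, 5, 6}): φ is false.
  7 (successors {1, 2, 5, 7}): φ is false.
For instance, at 1:
  At 1: Dia (p -> (r or p)) is true, so not Dia (p -> (r or p)) is false.
    At 1: Dia (p -> (r or p)) requires p -> (r or p) at some successor in {0, 1, 2, 4, 5, 7}.
      p -> (r or p) holds at 0, so Dia (p -> (r or p)) is true at 1.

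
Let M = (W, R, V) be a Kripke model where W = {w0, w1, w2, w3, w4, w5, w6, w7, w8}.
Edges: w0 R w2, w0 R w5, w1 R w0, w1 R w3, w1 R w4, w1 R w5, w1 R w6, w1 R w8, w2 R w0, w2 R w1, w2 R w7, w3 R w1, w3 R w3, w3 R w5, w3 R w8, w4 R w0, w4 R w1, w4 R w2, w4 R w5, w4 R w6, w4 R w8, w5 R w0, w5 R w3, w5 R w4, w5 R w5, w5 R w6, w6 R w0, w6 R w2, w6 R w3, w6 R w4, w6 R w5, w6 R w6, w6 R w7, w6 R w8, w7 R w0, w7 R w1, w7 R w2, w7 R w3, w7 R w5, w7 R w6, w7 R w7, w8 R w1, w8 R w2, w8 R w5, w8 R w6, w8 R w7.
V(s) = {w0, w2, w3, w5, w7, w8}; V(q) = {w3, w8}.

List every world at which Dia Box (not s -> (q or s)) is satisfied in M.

w1, w2, w4, w5, w6, w7

Let φ = Dia Box (not s -> (q or s)). Evaluate φ at each world:
  w0 (successors {w2, w5}): φ is false.
  w1 (successors {w0, w3, w4, w5, w6, w8}): φ is true.
  w2 (successors {w0, w1, w7}): φ is true.
  w3 (successors {w1, w3, w5, w8}): φ is false.
  w4 (successors {w0, w1, w2, w5, w6, w8}): φ is true.
  w5 (successors {w0, w3, w4, w5, w6}): φ is true.
  w6 (successors {w0, w2, w3, w4, w5, w6, w7, w8}): φ is true.
  w7 (successors {w0, w1, w2, w3, w5, w6, w7}): φ is true.
  w8 (successors {w1, w2, w5, w6, w7}): φ is false.
For instance, at w1:
  At w1: Dia Box (not s -> (q or s)) requires Box (not s -> (q or s)) at some successor in {w0, w3, w4, w5, w6, w8}.
    Box (not s -> (q or s)) holds at w0, so Dia Box (not s -> (q or s)) is true at w1.
      At w0: Box (not s -> (q or s)) requires not s -> (q or s) at every successor {w2, w5}.
        At w2: not s -> (q or s) is true.
        At w5: not s -> (q or s) is true.
      So Box (not s -> (q or s)) is true at w0.
Satisfying worlds: {w1, w2, w4, w5, w6, w7}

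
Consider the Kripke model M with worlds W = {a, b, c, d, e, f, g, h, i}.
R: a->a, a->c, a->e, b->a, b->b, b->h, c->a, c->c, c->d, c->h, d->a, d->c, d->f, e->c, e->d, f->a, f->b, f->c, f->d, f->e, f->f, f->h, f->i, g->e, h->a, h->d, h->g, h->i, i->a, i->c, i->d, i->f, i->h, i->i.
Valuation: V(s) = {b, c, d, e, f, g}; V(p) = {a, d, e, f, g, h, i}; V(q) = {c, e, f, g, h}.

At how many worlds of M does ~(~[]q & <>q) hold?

Let φ = ~(~[]q & <>q). Evaluate φ at each world:
  a (successors {a, c, e}): φ is false.
  b (successors {a, b, h}): φ is false.
  c (successors {a, c, d, h}): φ is false.
  d (successors {a, c, f}): φ is false.
  e (successors {c, d}): φ is false.
  f (successors {a, b, c, d, e, f, h, i}): φ is false.
  g (successors {e}): φ is true.
  h (successors {a, d, g, i}): φ is false.
  i (successors {a, c, d, f, h, i}): φ is false.
For instance, at e:
  At e: ~[]q & <>q is true, so ~(~[]q & <>q) is false.
    At e: ~[]q is true, <>q is true, so ~[]q & <>q is true.
      At e: []q is false, so ~[]q is true.
      At e: <>q requires q at some successor in {c, d}.
        q holds at c, so <>q is true at e.
Satisfying worlds: {g}

1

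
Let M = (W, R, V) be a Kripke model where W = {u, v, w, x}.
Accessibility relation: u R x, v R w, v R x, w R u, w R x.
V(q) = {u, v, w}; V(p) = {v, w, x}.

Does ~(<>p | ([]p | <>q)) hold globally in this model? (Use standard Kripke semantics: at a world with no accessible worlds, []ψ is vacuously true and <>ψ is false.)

No

Recall that []ψ holds at a world iff ψ holds at every accessible world, and <>ψ holds iff ψ holds at some accessible world.
Let φ = ~(<>p | ([]p | <>q)). Evaluate φ at each world:
  u (successors {x}): φ is false.
  v (successors {w, x}): φ is false.
  w (successors {u, x}): φ is false.
  x (successors ∅): φ is false.
Detail at u (counterexample):
  At u: <>p | ([]p | <>q) is true, so ~(<>p | ([]p | <>q)) is false.
    At u: <>p is true, []p | <>q is true, so <>p | ([]p | <>q) is true.
      At u: <>p requires p at some successor in {x}.
        p holds at x, so <>p is true at u.
      At u: []p is true, <>q is false, so []p | <>q is true.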